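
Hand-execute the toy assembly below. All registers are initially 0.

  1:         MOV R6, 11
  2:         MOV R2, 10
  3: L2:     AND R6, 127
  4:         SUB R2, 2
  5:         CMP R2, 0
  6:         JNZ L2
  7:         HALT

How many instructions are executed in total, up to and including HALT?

23

R6=11
R2=10
R6=11&127=11
R2=10-2=8
CMP R2, 0  (cmp 8,0)
JNZ L2: taken
R6=11&127=11
R2=8-2=6
CMP R2, 0  (cmp 6,0)
JNZ L2: taken
R6=11&127=11
R2=6-2=4
CMP R2, 0  (cmp 4,0)
JNZ L2: taken
R6=11&127=11
R2=4-2=2
CMP R2, 0  (cmp 2,0)
JNZ L2: taken
R6=11&127=11
R2=2-2=0
CMP R2, 0  (cmp 0,0)
JNZ L2: not taken
halt.
Total executed instructions: 23.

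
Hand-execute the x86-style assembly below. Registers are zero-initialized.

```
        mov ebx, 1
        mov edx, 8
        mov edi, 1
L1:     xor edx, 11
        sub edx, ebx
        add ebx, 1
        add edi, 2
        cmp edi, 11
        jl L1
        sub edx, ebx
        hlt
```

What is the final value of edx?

mov ebx, 1 → ebx=1
mov edx, 8 → edx=8
mov edi, 1 → edi=1
xor edx, 11 → edx=8^11=3
sub edx, ebx → edx=3-1=2
add ebx, 1 → ebx=1+1=2
add edi, 2 → edi=1+2=3
cmp edi, 11  (cmp 3,11)
jl L1: taken
xor edx, 11 → edx=2^11=9
sub edx, ebx → edx=9-2=7
add ebx, 1 → ebx=2+1=3
add edi, 2 → edi=3+2=5
cmp edi, 11  (cmp 5,11)
jl L1: taken
xor edx, 11 → edx=7^11=12
sub edx, ebx → edx=12-3=9
add ebx, 1 → ebx=3+1=4
add edi, 2 → edi=5+2=7
cmp edi, 11  (cmp 7,11)
jl L1: taken
xor edx, 11 → edx=9^11=2
sub edx, ebx → edx=2-4=-2
add ebx, 1 → ebx=4+1=5
add edi, 2 → edi=7+2=9
cmp edi, 11  (cmp 9,11)
jl L1: taken
xor edx, 11 → edx=(-2)^11=-11
sub edx, ebx → edx=(-11)-5=-16
add ebx, 1 → ebx=5+1=6
add edi, 2 → edi=9+2=11
cmp edi, 11  (cmp 11,11)
jl L1: not taken
sub edx, ebx → edx=(-16)-6=-22
halt.

-22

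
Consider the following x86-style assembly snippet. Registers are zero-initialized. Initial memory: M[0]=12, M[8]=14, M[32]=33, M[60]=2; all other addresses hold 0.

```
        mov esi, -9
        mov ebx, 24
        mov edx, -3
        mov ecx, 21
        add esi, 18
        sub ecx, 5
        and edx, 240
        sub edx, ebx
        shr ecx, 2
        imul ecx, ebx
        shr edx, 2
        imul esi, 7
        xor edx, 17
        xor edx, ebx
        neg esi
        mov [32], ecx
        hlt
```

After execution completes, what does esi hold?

esi=-9
ebx=24
edx=-3
ecx=21
esi=(-9)+18=9
ecx=21-5=16
edx=(-3)&240=240
edx=240-24=216
ecx=16>>2=4
ecx=4*24=96
edx=216>>2=54
esi=9*7=63
edx=54^17=39
edx=39^24=63
esi=-(63)=-63
mov [32], ecx → M[32]=96
halt.

-63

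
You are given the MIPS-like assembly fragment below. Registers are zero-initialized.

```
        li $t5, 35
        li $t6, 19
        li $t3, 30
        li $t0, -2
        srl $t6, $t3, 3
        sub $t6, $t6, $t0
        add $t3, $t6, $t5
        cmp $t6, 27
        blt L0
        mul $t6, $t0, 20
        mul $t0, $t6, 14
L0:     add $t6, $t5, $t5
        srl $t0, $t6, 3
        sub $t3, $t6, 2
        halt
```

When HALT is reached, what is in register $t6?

70

after li $t5, 35: $t5=35
after li $t6, 19: $t6=19
after li $t3, 30: $t3=30
after li $t0, -2: $t0=-2
after srl $t6, $t3, 3: $t6=30>>3=3
after sub $t6, $t6, $t0: $t6=3-(-2)=5
after add $t3, $t6, $t5: $t3=5+35=40
cmp $t6, 27  (cmp 5,27)
blt L0: taken
after add $t6, $t5, $t5: $t6=35+35=70
after srl $t0, $t6, 3: $t0=70>>3=8
after sub $t3, $t6, 2: $t3=70-2=68
halt.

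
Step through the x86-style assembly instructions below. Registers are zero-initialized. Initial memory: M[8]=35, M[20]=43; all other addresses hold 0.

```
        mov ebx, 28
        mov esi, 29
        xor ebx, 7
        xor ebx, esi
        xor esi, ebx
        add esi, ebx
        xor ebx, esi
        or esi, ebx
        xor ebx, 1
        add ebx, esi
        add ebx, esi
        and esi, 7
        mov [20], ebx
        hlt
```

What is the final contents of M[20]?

ebx=28
esi=29
ebx=28^7=27
ebx=27^29=6
esi=29^6=27
esi=27+6=33
ebx=6^33=39
esi=33|39=39
ebx=39^1=38
ebx=38+39=77
ebx=77+39=116
esi=39&7=7
mov [20], ebx → M[20]=116
halt.

116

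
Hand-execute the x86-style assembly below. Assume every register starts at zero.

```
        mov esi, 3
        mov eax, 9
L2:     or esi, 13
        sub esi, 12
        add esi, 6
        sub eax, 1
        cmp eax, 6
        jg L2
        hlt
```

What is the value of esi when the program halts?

9

mov esi, 3 → esi=3
mov eax, 9 → eax=9
or esi, 13 → esi=3|13=15
sub esi, 12 → esi=15-12=3
add esi, 6 → esi=3+6=9
sub eax, 1 → eax=9-1=8
cmp eax, 6  (cmp 8,6)
jg L2: taken
or esi, 13 → esi=9|13=13
sub esi, 12 → esi=13-12=1
add esi, 6 → esi=1+6=7
sub eax, 1 → eax=8-1=7
cmp eax, 6  (cmp 7,6)
jg L2: taken
or esi, 13 → esi=7|13=15
sub esi, 12 → esi=15-12=3
add esi, 6 → esi=3+6=9
sub eax, 1 → eax=7-1=6
cmp eax, 6  (cmp 6,6)
jg L2: not taken
halt.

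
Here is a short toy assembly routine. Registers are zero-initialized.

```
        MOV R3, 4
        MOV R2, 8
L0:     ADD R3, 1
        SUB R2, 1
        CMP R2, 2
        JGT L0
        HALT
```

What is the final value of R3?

R3=4
R2=8
R3=4+1=5
R2=8-1=7
CMP R2, 2  (cmp 7,2)
JGT L0: taken
R3=5+1=6
R2=7-1=6
CMP R2, 2  (cmp 6,2)
JGT L0: taken
R3=6+1=7
R2=6-1=5
CMP R2, 2  (cmp 5,2)
JGT L0: taken
R3=7+1=8
R2=5-1=4
CMP R2, 2  (cmp 4,2)
JGT L0: taken
R3=8+1=9
R2=4-1=3
CMP R2, 2  (cmp 3,2)
JGT L0: taken
R3=9+1=10
R2=3-1=2
CMP R2, 2  (cmp 2,2)
JGT L0: not taken
halt.

10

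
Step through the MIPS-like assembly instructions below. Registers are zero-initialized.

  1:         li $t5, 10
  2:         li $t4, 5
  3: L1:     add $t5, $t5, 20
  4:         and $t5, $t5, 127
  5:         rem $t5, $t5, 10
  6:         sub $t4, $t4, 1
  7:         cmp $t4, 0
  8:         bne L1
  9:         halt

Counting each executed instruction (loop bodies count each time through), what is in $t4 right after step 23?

2

$t5=10
$t4=5
$t5=10+20=30
$t5=30&127=30
$t5=30%10=0
$t4=5-1=4
cmp $t4, 0  (cmp 4,0)
bne L1: taken
$t5=0+20=20
$t5=20&127=20
$t5=20%10=0
$t4=4-1=3
cmp $t4, 0  (cmp 3,0)
bne L1: taken
$t5=0+20=20
$t5=20&127=20
$t5=20%10=0
$t4=3-1=2
cmp $t4, 0  (cmp 2,0)
bne L1: taken
$t5=0+20=20
$t5=20&127=20
$t5=20%10=0
After step 23: $t4 = 2.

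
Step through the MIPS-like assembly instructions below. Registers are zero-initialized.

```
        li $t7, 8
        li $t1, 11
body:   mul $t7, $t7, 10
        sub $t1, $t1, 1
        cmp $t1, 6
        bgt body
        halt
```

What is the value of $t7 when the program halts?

$t7=8
$t1=11
$t7=8*10=80
$t1=11-1=10
cmp $t1, 6  (cmp 10,6)
bgt body: taken
$t7=80*10=800
$t1=10-1=9
cmp $t1, 6  (cmp 9,6)
bgt body: taken
$t7=800*10=8000
$t1=9-1=8
cmp $t1, 6  (cmp 8,6)
bgt body: taken
$t7=8000*10=80000
$t1=8-1=7
cmp $t1, 6  (cmp 7,6)
bgt body: taken
$t7=80000*10=800000
$t1=7-1=6
cmp $t1, 6  (cmp 6,6)
bgt body: not taken
halt.

800000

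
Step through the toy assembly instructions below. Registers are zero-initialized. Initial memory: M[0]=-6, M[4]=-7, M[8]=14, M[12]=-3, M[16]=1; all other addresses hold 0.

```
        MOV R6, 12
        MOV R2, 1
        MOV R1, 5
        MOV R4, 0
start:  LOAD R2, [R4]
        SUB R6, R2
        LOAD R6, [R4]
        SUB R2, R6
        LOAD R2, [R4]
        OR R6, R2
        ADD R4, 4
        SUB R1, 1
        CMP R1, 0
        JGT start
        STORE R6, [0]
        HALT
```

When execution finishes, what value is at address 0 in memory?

1

R6=12
R2=1
R1=5
R4=0
R2=M[0]=-6
R6=12-(-6)=18
R6=M[0]=-6
R2=(-6)-(-6)=0
R2=M[0]=-6
R6=(-6)|(-6)=-6
R4=0+4=4
R1=5-1=4
CMP R1, 0  (cmp 4,0)
JGT start: taken
R2=M[4]=-7
R6=(-6)-(-7)=1
R6=M[4]=-7
R2=(-7)-(-7)=0
R2=M[4]=-7
R6=(-7)|(-7)=-7
R4=4+4=8
R1=4-1=3
CMP R1, 0  (cmp 3,0)
JGT start: taken
R2=M[8]=14
R6=(-7)-14=-21
R6=M[8]=14
R2=14-14=0
R2=M[8]=14
R6=14|14=14
R4=8+4=12
R1=3-1=2
CMP R1, 0  (cmp 2,0)
JGT start: taken
R2=M[12]=-3
R6=14-(-3)=17
R6=M[12]=-3
R2=(-3)-(-3)=0
R2=M[12]=-3
R6=(-3)|(-3)=-3
R4=12+4=16
R1=2-1=1
CMP R1, 0  (cmp 1,0)
JGT start: taken
R2=M[16]=1
R6=(-3)-1=-4
R6=M[16]=1
R2=1-1=0
R2=M[16]=1
R6=1|1=1
R4=16+4=20
R1=1-1=0
CMP R1, 0  (cmp 0,0)
JGT start: not taken
STORE R6, [0] → M[0]=1
halt.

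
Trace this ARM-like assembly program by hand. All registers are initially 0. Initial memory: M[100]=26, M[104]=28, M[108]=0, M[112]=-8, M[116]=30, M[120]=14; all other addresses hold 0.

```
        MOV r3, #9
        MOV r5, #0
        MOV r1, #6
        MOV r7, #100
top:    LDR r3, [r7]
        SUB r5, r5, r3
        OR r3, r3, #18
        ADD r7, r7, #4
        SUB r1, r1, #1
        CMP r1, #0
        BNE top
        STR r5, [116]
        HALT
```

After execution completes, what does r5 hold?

after MOV r3, #9: r3=9
after MOV r5, #0: r5=0
after MOV r1, #6: r1=6
after MOV r7, #100: r7=100
after LDR r3, [r7]: r3=M[100]=26
after SUB r5, r5, r3: r5=0-26=-26
after OR r3, r3, #18: r3=26|18=26
after ADD r7, r7, #4: r7=100+4=104
after SUB r1, r1, #1: r1=6-1=5
CMP r1, #0  (cmp 5,0)
BNE top: taken
after LDR r3, [r7]: r3=M[104]=28
after SUB r5, r5, r3: r5=(-26)-28=-54
after OR r3, r3, #18: r3=28|18=30
after ADD r7, r7, #4: r7=104+4=108
after SUB r1, r1, #1: r1=5-1=4
CMP r1, #0  (cmp 4,0)
BNE top: taken
after LDR r3, [r7]: r3=M[108]=0
after SUB r5, r5, r3: r5=(-54)-0=-54
after OR r3, r3, #18: r3=0|18=18
after ADD r7, r7, #4: r7=108+4=112
after SUB r1, r1, #1: r1=4-1=3
CMP r1, #0  (cmp 3,0)
BNE top: taken
after LDR r3, [r7]: r3=M[112]=-8
after SUB r5, r5, r3: r5=(-54)-(-8)=-46
after OR r3, r3, #18: r3=(-8)|18=-6
after ADD r7, r7, #4: r7=112+4=116
after SUB r1, r1, #1: r1=3-1=2
CMP r1, #0  (cmp 2,0)
BNE top: taken
after LDR r3, [r7]: r3=M[116]=30
after SUB r5, r5, r3: r5=(-46)-30=-76
after OR r3, r3, #18: r3=30|18=30
after ADD r7, r7, #4: r7=116+4=120
after SUB r1, r1, #1: r1=2-1=1
CMP r1, #0  (cmp 1,0)
BNE top: taken
after LDR r3, [r7]: r3=M[120]=14
after SUB r5, r5, r3: r5=(-76)-14=-90
after OR r3, r3, #18: r3=14|18=30
after ADD r7, r7, #4: r7=120+4=124
after SUB r1, r1, #1: r1=1-1=0
CMP r1, #0  (cmp 0,0)
BNE top: not taken
STR r5, [116] → M[116]=-90
halt.

-90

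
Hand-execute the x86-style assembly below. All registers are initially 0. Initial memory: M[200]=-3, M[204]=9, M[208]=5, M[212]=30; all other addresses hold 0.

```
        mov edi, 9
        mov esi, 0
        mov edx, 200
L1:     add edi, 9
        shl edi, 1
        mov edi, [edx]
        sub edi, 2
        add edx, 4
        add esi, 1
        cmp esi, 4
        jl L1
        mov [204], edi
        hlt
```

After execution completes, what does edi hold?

28

after mov edi, 9: edi=9
after mov esi, 0: esi=0
after mov edx, 200: edx=200
after add edi, 9: edi=9+9=18
after shl edi, 1: edi=18<<1=36
after mov edi, [edx]: edi=M[200]=-3
after sub edi, 2: edi=(-3)-2=-5
after add edx, 4: edx=200+4=204
after add esi, 1: esi=0+1=1
cmp esi, 4  (cmp 1,4)
jl L1: taken
after add edi, 9: edi=(-5)+9=4
after shl edi, 1: edi=4<<1=8
after mov edi, [edx]: edi=M[204]=9
after sub edi, 2: edi=9-2=7
after add edx, 4: edx=204+4=208
after add esi, 1: esi=1+1=2
cmp esi, 4  (cmp 2,4)
jl L1: taken
after add edi, 9: edi=7+9=16
after shl edi, 1: edi=16<<1=32
after mov edi, [edx]: edi=M[208]=5
after sub edi, 2: edi=5-2=3
after add edx, 4: edx=208+4=212
after add esi, 1: esi=2+1=3
cmp esi, 4  (cmp 3,4)
jl L1: taken
after add edi, 9: edi=3+9=12
after shl edi, 1: edi=12<<1=24
after mov edi, [edx]: edi=M[212]=30
after sub edi, 2: edi=30-2=28
after add edx, 4: edx=212+4=216
after add esi, 1: esi=3+1=4
cmp esi, 4  (cmp 4,4)
jl L1: not taken
mov [204], edi → M[204]=28
halt.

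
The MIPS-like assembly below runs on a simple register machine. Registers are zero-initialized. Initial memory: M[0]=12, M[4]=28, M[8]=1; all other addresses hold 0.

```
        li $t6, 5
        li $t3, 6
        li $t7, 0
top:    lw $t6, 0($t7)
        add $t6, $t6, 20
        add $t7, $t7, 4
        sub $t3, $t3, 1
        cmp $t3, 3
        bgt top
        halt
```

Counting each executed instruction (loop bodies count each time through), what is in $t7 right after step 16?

8

$t6=5
$t3=6
$t7=0
$t6=M[0]=12
$t6=12+20=32
$t7=0+4=4
$t3=6-1=5
cmp $t3, 3  (cmp 5,3)
bgt top: taken
$t6=M[4]=28
$t6=28+20=48
$t7=4+4=8
$t3=5-1=4
cmp $t3, 3  (cmp 4,3)
bgt top: taken
$t6=M[8]=1
After step 16: $t7 = 8.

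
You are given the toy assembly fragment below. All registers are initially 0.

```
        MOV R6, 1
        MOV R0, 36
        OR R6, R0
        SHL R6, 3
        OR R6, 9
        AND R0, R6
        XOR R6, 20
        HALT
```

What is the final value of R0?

32

R6=1
R0=36
R6=1|36=37
R6=37<<3=296
R6=296|9=297
R0=36&297=32
R6=297^20=317
halt.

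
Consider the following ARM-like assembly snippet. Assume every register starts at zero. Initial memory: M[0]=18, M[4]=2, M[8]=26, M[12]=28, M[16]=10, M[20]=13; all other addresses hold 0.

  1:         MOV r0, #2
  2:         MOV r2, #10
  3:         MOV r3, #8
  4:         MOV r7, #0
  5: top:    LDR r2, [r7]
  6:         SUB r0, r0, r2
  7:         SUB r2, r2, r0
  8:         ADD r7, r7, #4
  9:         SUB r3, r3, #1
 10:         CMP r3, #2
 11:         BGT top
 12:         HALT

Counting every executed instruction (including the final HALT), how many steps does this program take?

MOV r0, #2 → r0=2
MOV r2, #10 → r2=10
MOV r3, #8 → r3=8
MOV r7, #0 → r7=0
LDR r2, [r7] → r2=M[0]=18
SUB r0, r0, r2 → r0=2-18=-16
SUB r2, r2, r0 → r2=18-(-16)=34
ADD r7, r7, #4 → r7=0+4=4
SUB r3, r3, #1 → r3=8-1=7
CMP r3, #2  (cmp 7,2)
BGT top: taken
LDR r2, [r7] → r2=M[4]=2
SUB r0, r0, r2 → r0=(-16)-2=-18
SUB r2, r2, r0 → r2=2-(-18)=20
ADD r7, r7, #4 → r7=4+4=8
SUB r3, r3, #1 → r3=7-1=6
CMP r3, #2  (cmp 6,2)
BGT top: taken
LDR r2, [r7] → r2=M[8]=26
SUB r0, r0, r2 → r0=(-18)-26=-44
SUB r2, r2, r0 → r2=26-(-44)=70
ADD r7, r7, #4 → r7=8+4=12
SUB r3, r3, #1 → r3=6-1=5
CMP r3, #2  (cmp 5,2)
BGT top: taken
LDR r2, [r7] → r2=M[12]=28
SUB r0, r0, r2 → r0=(-44)-28=-72
SUB r2, r2, r0 → r2=28-(-72)=100
ADD r7, r7, #4 → r7=12+4=16
SUB r3, r3, #1 → r3=5-1=4
CMP r3, #2  (cmp 4,2)
BGT top: taken
LDR r2, [r7] → r2=M[16]=10
SUB r0, r0, r2 → r0=(-72)-10=-82
SUB r2, r2, r0 → r2=10-(-82)=92
ADD r7, r7, #4 → r7=16+4=20
SUB r3, r3, #1 → r3=4-1=3
CMP r3, #2  (cmp 3,2)
BGT top: taken
LDR r2, [r7] → r2=M[20]=13
SUB r0, r0, r2 → r0=(-82)-13=-95
SUB r2, r2, r0 → r2=13-(-95)=108
ADD r7, r7, #4 → r7=20+4=24
SUB r3, r3, #1 → r3=3-1=2
CMP r3, #2  (cmp 2,2)
BGT top: not taken
halt.
Total executed instructions: 47.

47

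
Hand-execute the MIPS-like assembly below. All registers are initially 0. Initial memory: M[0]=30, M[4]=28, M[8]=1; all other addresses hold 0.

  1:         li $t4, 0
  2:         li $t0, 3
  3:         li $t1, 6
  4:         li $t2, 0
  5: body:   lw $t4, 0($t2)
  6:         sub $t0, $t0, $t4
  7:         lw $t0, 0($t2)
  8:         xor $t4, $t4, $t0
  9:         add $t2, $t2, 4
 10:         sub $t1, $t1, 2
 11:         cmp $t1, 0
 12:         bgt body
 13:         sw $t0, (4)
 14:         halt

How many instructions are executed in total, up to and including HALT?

$t4=0
$t0=3
$t1=6
$t2=0
$t4=M[0]=30
$t0=3-30=-27
$t0=M[0]=30
$t4=30^30=0
$t2=0+4=4
$t1=6-2=4
cmp $t1, 0  (cmp 4,0)
bgt body: taken
$t4=M[4]=28
$t0=30-28=2
$t0=M[4]=28
$t4=28^28=0
$t2=4+4=8
$t1=4-2=2
cmp $t1, 0  (cmp 2,0)
bgt body: taken
$t4=M[8]=1
$t0=28-1=27
$t0=M[8]=1
$t4=1^1=0
$t2=8+4=12
$t1=2-2=0
cmp $t1, 0  (cmp 0,0)
bgt body: not taken
sw $t0, (4) → M[4]=1
halt.
Total executed instructions: 30.

30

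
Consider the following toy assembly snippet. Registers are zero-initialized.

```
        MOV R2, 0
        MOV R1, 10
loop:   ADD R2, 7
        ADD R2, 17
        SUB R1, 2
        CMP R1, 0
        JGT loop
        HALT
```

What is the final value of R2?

120

after MOV R2, 0: R2=0
after MOV R1, 10: R1=10
after ADD R2, 7: R2=0+7=7
after ADD R2, 17: R2=7+17=24
after SUB R1, 2: R1=10-2=8
CMP R1, 0  (cmp 8,0)
JGT loop: taken
after ADD R2, 7: R2=24+7=31
after ADD R2, 17: R2=31+17=48
after SUB R1, 2: R1=8-2=6
CMP R1, 0  (cmp 6,0)
JGT loop: taken
after ADD R2, 7: R2=48+7=55
after ADD R2, 17: R2=55+17=72
after SUB R1, 2: R1=6-2=4
CMP R1, 0  (cmp 4,0)
JGT loop: taken
after ADD R2, 7: R2=72+7=79
after ADD R2, 17: R2=79+17=96
after SUB R1, 2: R1=4-2=2
CMP R1, 0  (cmp 2,0)
JGT loop: taken
after ADD R2, 7: R2=96+7=103
after ADD R2, 17: R2=103+17=120
after SUB R1, 2: R1=2-2=0
CMP R1, 0  (cmp 0,0)
JGT loop: not taken
halt.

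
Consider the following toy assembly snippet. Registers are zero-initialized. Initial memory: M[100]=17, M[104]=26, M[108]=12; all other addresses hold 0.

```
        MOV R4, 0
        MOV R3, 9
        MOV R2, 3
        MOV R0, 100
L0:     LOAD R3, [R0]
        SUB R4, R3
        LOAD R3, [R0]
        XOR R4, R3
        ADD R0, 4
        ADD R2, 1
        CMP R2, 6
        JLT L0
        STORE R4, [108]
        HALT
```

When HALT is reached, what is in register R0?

R4=0
R3=9
R2=3
R0=100
R3=M[100]=17
R4=0-17=-17
R3=M[100]=17
R4=(-17)^17=-2
R0=100+4=104
R2=3+1=4
CMP R2, 6  (cmp 4,6)
JLT L0: taken
R3=M[104]=26
R4=(-2)-26=-28
R3=M[104]=26
R4=(-28)^26=-2
R0=104+4=108
R2=4+1=5
CMP R2, 6  (cmp 5,6)
JLT L0: taken
R3=M[108]=12
R4=(-2)-12=-14
R3=M[108]=12
R4=(-14)^12=-2
R0=108+4=112
R2=5+1=6
CMP R2, 6  (cmp 6,6)
JLT L0: not taken
STORE R4, [108] → M[108]=-2
halt.

112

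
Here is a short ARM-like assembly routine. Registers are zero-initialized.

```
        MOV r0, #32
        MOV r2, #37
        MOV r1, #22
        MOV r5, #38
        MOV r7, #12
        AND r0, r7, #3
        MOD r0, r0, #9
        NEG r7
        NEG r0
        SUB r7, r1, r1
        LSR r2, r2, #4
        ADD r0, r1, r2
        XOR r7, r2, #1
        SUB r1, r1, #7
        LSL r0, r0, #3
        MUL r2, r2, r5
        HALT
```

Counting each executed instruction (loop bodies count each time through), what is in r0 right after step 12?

r0=32
r2=37
r1=22
r5=38
r7=12
r0=12&3=0
r0=0%9=0
r7=-(12)=-12
r0=-(0)=0
r7=22-22=0
r2=37>>4=2
r0=22+2=24
After step 12: r0 = 24.

24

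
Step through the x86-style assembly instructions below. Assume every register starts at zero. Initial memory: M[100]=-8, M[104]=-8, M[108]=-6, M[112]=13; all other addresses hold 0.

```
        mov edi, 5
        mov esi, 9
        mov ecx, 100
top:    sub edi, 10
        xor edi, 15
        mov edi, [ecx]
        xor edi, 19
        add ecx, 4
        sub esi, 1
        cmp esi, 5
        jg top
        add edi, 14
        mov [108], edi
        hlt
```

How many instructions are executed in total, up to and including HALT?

38

mov edi, 5 → edi=5
mov esi, 9 → esi=9
mov ecx, 100 → ecx=100
sub edi, 10 → edi=5-10=-5
xor edi, 15 → edi=(-5)^15=-12
mov edi, [ecx] → edi=M[100]=-8
xor edi, 19 → edi=(-8)^19=-21
add ecx, 4 → ecx=100+4=104
sub esi, 1 → esi=9-1=8
cmp esi, 5  (cmp 8,5)
jg top: taken
sub edi, 10 → edi=(-21)-10=-31
xor edi, 15 → edi=(-31)^15=-18
mov edi, [ecx] → edi=M[104]=-8
xor edi, 19 → edi=(-8)^19=-21
add ecx, 4 → ecx=104+4=108
sub esi, 1 → esi=8-1=7
cmp esi, 5  (cmp 7,5)
jg top: taken
sub edi, 10 → edi=(-21)-10=-31
xor edi, 15 → edi=(-31)^15=-18
mov edi, [ecx] → edi=M[108]=-6
xor edi, 19 → edi=(-6)^19=-23
add ecx, 4 → ecx=108+4=112
sub esi, 1 → esi=7-1=6
cmp esi, 5  (cmp 6,5)
jg top: taken
sub edi, 10 → edi=(-23)-10=-33
xor edi, 15 → edi=(-33)^15=-48
mov edi, [ecx] → edi=M[112]=13
xor edi, 19 → edi=13^19=30
add ecx, 4 → ecx=112+4=116
sub esi, 1 → esi=6-1=5
cmp esi, 5  (cmp 5,5)
jg top: not taken
add edi, 14 → edi=30+14=44
mov [108], edi → M[108]=44
halt.
Total executed instructions: 38.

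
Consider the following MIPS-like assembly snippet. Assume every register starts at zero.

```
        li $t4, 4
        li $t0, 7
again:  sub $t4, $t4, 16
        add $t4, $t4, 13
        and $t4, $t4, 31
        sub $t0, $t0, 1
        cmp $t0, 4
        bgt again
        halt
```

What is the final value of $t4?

$t4=4
$t0=7
$t4=4-16=-12
$t4=(-12)+13=1
$t4=1&31=1
$t0=7-1=6
cmp $t0, 4  (cmp 6,4)
bgt again: taken
$t4=1-16=-15
$t4=(-15)+13=-2
$t4=(-2)&31=30
$t0=6-1=5
cmp $t0, 4  (cmp 5,4)
bgt again: taken
$t4=30-16=14
$t4=14+13=27
$t4=27&31=27
$t0=5-1=4
cmp $t0, 4  (cmp 4,4)
bgt again: not taken
halt.

27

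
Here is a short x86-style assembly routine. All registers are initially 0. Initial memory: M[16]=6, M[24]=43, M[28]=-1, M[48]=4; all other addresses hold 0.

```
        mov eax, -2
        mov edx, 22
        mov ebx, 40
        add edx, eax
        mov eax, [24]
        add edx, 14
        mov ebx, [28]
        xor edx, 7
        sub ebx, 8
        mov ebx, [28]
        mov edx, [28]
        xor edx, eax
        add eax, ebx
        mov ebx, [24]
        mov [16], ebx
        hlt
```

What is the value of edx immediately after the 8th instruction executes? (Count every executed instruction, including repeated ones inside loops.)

37

mov eax, -2 → eax=-2
mov edx, 22 → edx=22
mov ebx, 40 → ebx=40
add edx, eax → edx=22+(-2)=20
mov eax, [24] → eax=M[24]=43
add edx, 14 → edx=20+14=34
mov ebx, [28] → ebx=M[28]=-1
xor edx, 7 → edx=34^7=37
After step 8: edx = 37.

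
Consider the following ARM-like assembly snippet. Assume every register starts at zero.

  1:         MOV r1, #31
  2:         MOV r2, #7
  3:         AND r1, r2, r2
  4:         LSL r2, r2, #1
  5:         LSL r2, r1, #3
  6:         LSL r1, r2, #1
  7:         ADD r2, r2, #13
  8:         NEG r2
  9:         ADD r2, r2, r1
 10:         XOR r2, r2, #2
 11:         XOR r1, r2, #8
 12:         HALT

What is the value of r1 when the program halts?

33

after MOV r1, #31: r1=31
after MOV r2, #7: r2=7
after AND r1, r2, r2: r1=7&7=7
after LSL r2, r2, #1: r2=7<<1=14
after LSL r2, r1, #3: r2=7<<3=56
after LSL r1, r2, #1: r1=56<<1=112
after ADD r2, r2, #13: r2=56+13=69
after NEG r2: r2=-(69)=-69
after ADD r2, r2, r1: r2=(-69)+112=43
after XOR r2, r2, #2: r2=43^2=41
after XOR r1, r2, #8: r1=41^8=33
halt.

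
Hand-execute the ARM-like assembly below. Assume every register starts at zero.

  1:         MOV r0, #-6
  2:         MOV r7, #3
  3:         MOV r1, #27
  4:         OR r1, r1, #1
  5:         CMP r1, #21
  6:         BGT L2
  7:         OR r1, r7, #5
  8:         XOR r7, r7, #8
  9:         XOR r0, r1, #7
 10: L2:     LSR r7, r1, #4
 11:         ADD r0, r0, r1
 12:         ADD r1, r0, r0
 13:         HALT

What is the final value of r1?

42

after MOV r0, #-6: r0=-6
after MOV r7, #3: r7=3
after MOV r1, #27: r1=27
after OR r1, r1, #1: r1=27|1=27
CMP r1, #21  (cmp 27,21)
BGT L2: taken
after LSR r7, r1, #4: r7=27>>4=1
after ADD r0, r0, r1: r0=(-6)+27=21
after ADD r1, r0, r0: r1=21+21=42
halt.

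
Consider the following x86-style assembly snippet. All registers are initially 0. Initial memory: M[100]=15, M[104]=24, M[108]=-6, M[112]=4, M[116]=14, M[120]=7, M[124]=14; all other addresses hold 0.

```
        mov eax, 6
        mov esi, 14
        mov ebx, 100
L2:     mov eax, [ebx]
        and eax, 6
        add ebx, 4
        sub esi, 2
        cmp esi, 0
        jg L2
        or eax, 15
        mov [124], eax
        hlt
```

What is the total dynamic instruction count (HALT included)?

mov eax, 6 → eax=6
mov esi, 14 → esi=14
mov ebx, 100 → ebx=100
mov eax, [ebx] → eax=M[100]=15
and eax, 6 → eax=15&6=6
add ebx, 4 → ebx=100+4=104
sub esi, 2 → esi=14-2=12
cmp esi, 0  (cmp 12,0)
jg L2: taken
mov eax, [ebx] → eax=M[104]=24
and eax, 6 → eax=24&6=0
add ebx, 4 → ebx=104+4=108
sub esi, 2 → esi=12-2=10
cmp esi, 0  (cmp 10,0)
jg L2: taken
mov eax, [ebx] → eax=M[108]=-6
and eax, 6 → eax=(-6)&6=2
add ebx, 4 → ebx=108+4=112
sub esi, 2 → esi=10-2=8
cmp esi, 0  (cmp 8,0)
jg L2: taken
mov eax, [ebx] → eax=M[112]=4
and eax, 6 → eax=4&6=4
add ebx, 4 → ebx=112+4=116
sub esi, 2 → esi=8-2=6
cmp esi, 0  (cmp 6,0)
jg L2: taken
mov eax, [ebx] → eax=M[116]=14
and eax, 6 → eax=14&6=6
add ebx, 4 → ebx=116+4=120
sub esi, 2 → esi=6-2=4
cmp esi, 0  (cmp 4,0)
jg L2: taken
mov eax, [ebx] → eax=M[120]=7
and eax, 6 → eax=7&6=6
add ebx, 4 → ebx=120+4=124
sub esi, 2 → esi=4-2=2
cmp esi, 0  (cmp 2,0)
jg L2: taken
mov eax, [ebx] → eax=M[124]=14
and eax, 6 → eax=14&6=6
add ebx, 4 → ebx=124+4=128
sub esi, 2 → esi=2-2=0
cmp esi, 0  (cmp 0,0)
jg L2: not taken
or eax, 15 → eax=6|15=15
mov [124], eax → M[124]=15
halt.
Total executed instructions: 48.

48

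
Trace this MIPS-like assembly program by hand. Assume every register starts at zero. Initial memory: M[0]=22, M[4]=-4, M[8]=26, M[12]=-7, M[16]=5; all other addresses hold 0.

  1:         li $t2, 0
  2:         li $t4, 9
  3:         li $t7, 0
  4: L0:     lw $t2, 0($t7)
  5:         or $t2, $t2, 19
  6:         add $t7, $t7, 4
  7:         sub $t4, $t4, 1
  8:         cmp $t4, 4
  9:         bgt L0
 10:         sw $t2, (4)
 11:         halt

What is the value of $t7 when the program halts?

li $t2, 0 → $t2=0
li $t4, 9 → $t4=9
li $t7, 0 → $t7=0
lw $t2, 0($t7) → $t2=M[0]=22
or $t2, $t2, 19 → $t2=22|19=23
add $t7, $t7, 4 → $t7=0+4=4
sub $t4, $t4, 1 → $t4=9-1=8
cmp $t4, 4  (cmp 8,4)
bgt L0: taken
lw $t2, 0($t7) → $t2=M[4]=-4
or $t2, $t2, 19 → $t2=(-4)|19=-1
add $t7, $t7, 4 → $t7=4+4=8
sub $t4, $t4, 1 → $t4=8-1=7
cmp $t4, 4  (cmp 7,4)
bgt L0: taken
lw $t2, 0($t7) → $t2=M[8]=26
or $t2, $t2, 19 → $t2=26|19=27
add $t7, $t7, 4 → $t7=8+4=12
sub $t4, $t4, 1 → $t4=7-1=6
cmp $t4, 4  (cmp 6,4)
bgt L0: taken
lw $t2, 0($t7) → $t2=M[12]=-7
or $t2, $t2, 19 → $t2=(-7)|19=-5
add $t7, $t7, 4 → $t7=12+4=16
sub $t4, $t4, 1 → $t4=6-1=5
cmp $t4, 4  (cmp 5,4)
bgt L0: taken
lw $t2, 0($t7) → $t2=M[16]=5
or $t2, $t2, 19 → $t2=5|19=23
add $t7, $t7, 4 → $t7=16+4=20
sub $t4, $t4, 1 → $t4=5-1=4
cmp $t4, 4  (cmp 4,4)
bgt L0: not taken
sw $t2, (4) → M[4]=23
halt.

20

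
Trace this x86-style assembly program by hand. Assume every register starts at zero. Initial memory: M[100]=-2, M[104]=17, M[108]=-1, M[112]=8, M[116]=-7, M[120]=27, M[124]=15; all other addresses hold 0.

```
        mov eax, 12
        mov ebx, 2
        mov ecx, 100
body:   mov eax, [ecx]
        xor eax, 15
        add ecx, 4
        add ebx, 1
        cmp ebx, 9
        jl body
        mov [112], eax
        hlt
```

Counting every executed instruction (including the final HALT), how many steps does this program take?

mov eax, 12 → eax=12
mov ebx, 2 → ebx=2
mov ecx, 100 → ecx=100
mov eax, [ecx] → eax=M[100]=-2
xor eax, 15 → eax=(-2)^15=-15
add ecx, 4 → ecx=100+4=104
add ebx, 1 → ebx=2+1=3
cmp ebx, 9  (cmp 3,9)
jl body: taken
mov eax, [ecx] → eax=M[104]=17
xor eax, 15 → eax=17^15=30
add ecx, 4 → ecx=104+4=108
add ebx, 1 → ebx=3+1=4
cmp ebx, 9  (cmp 4,9)
jl body: taken
mov eax, [ecx] → eax=M[108]=-1
xor eax, 15 → eax=(-1)^15=-16
add ecx, 4 → ecx=108+4=112
add ebx, 1 → ebx=4+1=5
cmp ebx, 9  (cmp 5,9)
jl body: taken
mov eax, [ecx] → eax=M[112]=8
xor eax, 15 → eax=8^15=7
add ecx, 4 → ecx=112+4=116
add ebx, 1 → ebx=5+1=6
cmp ebx, 9  (cmp 6,9)
jl body: taken
mov eax, [ecx] → eax=M[116]=-7
xor eax, 15 → eax=(-7)^15=-10
add ecx, 4 → ecx=116+4=120
add ebx, 1 → ebx=6+1=7
cmp ebx, 9  (cmp 7,9)
jl body: taken
mov eax, [ecx] → eax=M[120]=27
xor eax, 15 → eax=27^15=20
add ecx, 4 → ecx=120+4=124
add ebx, 1 → ebx=7+1=8
cmp ebx, 9  (cmp 8,9)
jl body: taken
mov eax, [ecx] → eax=M[124]=15
xor eax, 15 → eax=15^15=0
add ecx, 4 → ecx=124+4=128
add ebx, 1 → ebx=8+1=9
cmp ebx, 9  (cmp 9,9)
jl body: not taken
mov [112], eax → M[112]=0
halt.
Total executed instructions: 47.

47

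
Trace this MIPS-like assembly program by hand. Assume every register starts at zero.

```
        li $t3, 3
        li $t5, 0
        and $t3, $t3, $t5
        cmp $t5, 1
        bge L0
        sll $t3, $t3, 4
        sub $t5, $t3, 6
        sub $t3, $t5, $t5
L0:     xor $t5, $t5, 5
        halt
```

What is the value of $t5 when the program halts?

li $t3, 3 → $t3=3
li $t5, 0 → $t5=0
and $t3, $t3, $t5 → $t3=3&0=0
cmp $t5, 1  (cmp 0,1)
bge L0: not taken
sll $t3, $t3, 4 → $t3=0<<4=0
sub $t5, $t3, 6 → $t5=0-6=-6
sub $t3, $t5, $t5 → $t3=(-6)-(-6)=0
xor $t5, $t5, 5 → $t5=(-6)^5=-1
halt.

-1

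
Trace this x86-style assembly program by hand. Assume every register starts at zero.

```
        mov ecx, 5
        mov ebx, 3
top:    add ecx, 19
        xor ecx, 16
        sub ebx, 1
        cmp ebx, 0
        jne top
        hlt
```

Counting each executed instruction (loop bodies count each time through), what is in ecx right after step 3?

24

after mov ecx, 5: ecx=5
after mov ebx, 3: ebx=3
after add ecx, 19: ecx=5+19=24
After step 3: ecx = 24.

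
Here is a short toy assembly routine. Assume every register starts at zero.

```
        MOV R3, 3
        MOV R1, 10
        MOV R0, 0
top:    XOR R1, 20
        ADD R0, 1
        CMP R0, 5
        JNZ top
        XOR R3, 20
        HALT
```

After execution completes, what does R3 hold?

MOV R3, 3 → R3=3
MOV R1, 10 → R1=10
MOV R0, 0 → R0=0
XOR R1, 20 → R1=10^20=30
ADD R0, 1 → R0=0+1=1
CMP R0, 5  (cmp 1,5)
JNZ top: taken
XOR R1, 20 → R1=30^20=10
ADD R0, 1 → R0=1+1=2
CMP R0, 5  (cmp 2,5)
JNZ top: taken
XOR R1, 20 → R1=10^20=30
ADD R0, 1 → R0=2+1=3
CMP R0, 5  (cmp 3,5)
JNZ top: taken
XOR R1, 20 → R1=30^20=10
ADD R0, 1 → R0=3+1=4
CMP R0, 5  (cmp 4,5)
JNZ top: taken
XOR R1, 20 → R1=10^20=30
ADD R0, 1 → R0=4+1=5
CMP R0, 5  (cmp 5,5)
JNZ top: not taken
XOR R3, 20 → R3=3^20=23
halt.

23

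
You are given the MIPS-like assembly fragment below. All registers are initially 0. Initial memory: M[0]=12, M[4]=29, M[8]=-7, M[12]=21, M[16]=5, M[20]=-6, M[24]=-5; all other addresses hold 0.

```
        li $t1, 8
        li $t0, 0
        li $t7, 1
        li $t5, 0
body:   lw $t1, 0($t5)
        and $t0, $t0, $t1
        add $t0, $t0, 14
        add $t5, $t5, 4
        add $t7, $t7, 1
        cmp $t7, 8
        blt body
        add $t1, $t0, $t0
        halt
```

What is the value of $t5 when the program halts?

li $t1, 8 → $t1=8
li $t0, 0 → $t0=0
li $t7, 1 → $t7=1
li $t5, 0 → $t5=0
lw $t1, 0($t5) → $t1=M[0]=12
and $t0, $t0, $t1 → $t0=0&12=0
add $t0, $t0, 14 → $t0=0+14=14
add $t5, $t5, 4 → $t5=0+4=4
add $t7, $t7, 1 → $t7=1+1=2
cmp $t7, 8  (cmp 2,8)
blt body: taken
lw $t1, 0($t5) → $t1=M[4]=29
and $t0, $t0, $t1 → $t0=14&29=12
add $t0, $t0, 14 → $t0=12+14=26
add $t5, $t5, 4 → $t5=4+4=8
add $t7, $t7, 1 → $t7=2+1=3
cmp $t7, 8  (cmp 3,8)
blt body: taken
lw $t1, 0($t5) → $t1=M[8]=-7
and $t0, $t0, $t1 → $t0=26&(-7)=24
add $t0, $t0, 14 → $t0=24+14=38
add $t5, $t5, 4 → $t5=8+4=12
add $t7, $t7, 1 → $t7=3+1=4
cmp $t7, 8  (cmp 4,8)
blt body: taken
lw $t1, 0($t5) → $t1=M[12]=21
and $t0, $t0, $t1 → $t0=38&21=4
add $t0, $t0, 14 → $t0=4+14=18
add $t5, $t5, 4 → $t5=12+4=16
add $t7, $t7, 1 → $t7=4+1=5
cmp $t7, 8  (cmp 5,8)
blt body: taken
lw $t1, 0($t5) → $t1=M[16]=5
and $t0, $t0, $t1 → $t0=18&5=0
add $t0, $t0, 14 → $t0=0+14=14
add $t5, $t5, 4 → $t5=16+4=20
add $t7, $t7, 1 → $t7=5+1=6
cmp $t7, 8  (cmp 6,8)
blt body: taken
lw $t1, 0($t5) → $t1=M[20]=-6
and $t0, $t0, $t1 → $t0=14&(-6)=10
add $t0, $t0, 14 → $t0=10+14=24
add $t5, $t5, 4 → $t5=20+4=24
add $t7, $t7, 1 → $t7=6+1=7
cmp $t7, 8  (cmp 7,8)
blt body: taken
lw $t1, 0($t5) → $t1=M[24]=-5
and $t0, $t0, $t1 → $t0=24&(-5)=24
add $t0, $t0, 14 → $t0=24+14=38
add $t5, $t5, 4 → $t5=24+4=28
add $t7, $t7, 1 → $t7=7+1=8
cmp $t7, 8  (cmp 8,8)
blt body: not taken
add $t1, $t0, $t0 → $t1=38+38=76
halt.

28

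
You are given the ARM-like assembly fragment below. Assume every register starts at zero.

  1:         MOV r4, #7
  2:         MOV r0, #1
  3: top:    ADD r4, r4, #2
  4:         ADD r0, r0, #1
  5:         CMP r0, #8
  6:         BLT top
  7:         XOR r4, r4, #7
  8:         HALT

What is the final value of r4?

after MOV r4, #7: r4=7
after MOV r0, #1: r0=1
after ADD r4, r4, #2: r4=7+2=9
after ADD r0, r0, #1: r0=1+1=2
CMP r0, #8  (cmp 2,8)
BLT top: taken
after ADD r4, r4, #2: r4=9+2=11
after ADD r0, r0, #1: r0=2+1=3
CMP r0, #8  (cmp 3,8)
BLT top: taken
after ADD r4, r4, #2: r4=11+2=13
after ADD r0, r0, #1: r0=3+1=4
CMP r0, #8  (cmp 4,8)
BLT top: taken
after ADD r4, r4, #2: r4=13+2=15
after ADD r0, r0, #1: r0=4+1=5
CMP r0, #8  (cmp 5,8)
BLT top: taken
after ADD r4, r4, #2: r4=15+2=17
after ADD r0, r0, #1: r0=5+1=6
CMP r0, #8  (cmp 6,8)
BLT top: taken
after ADD r4, r4, #2: r4=17+2=19
after ADD r0, r0, #1: r0=6+1=7
CMP r0, #8  (cmp 7,8)
BLT top: taken
after ADD r4, r4, #2: r4=19+2=21
after ADD r0, r0, #1: r0=7+1=8
CMP r0, #8  (cmp 8,8)
BLT top: not taken
after XOR r4, r4, #7: r4=21^7=18
halt.

18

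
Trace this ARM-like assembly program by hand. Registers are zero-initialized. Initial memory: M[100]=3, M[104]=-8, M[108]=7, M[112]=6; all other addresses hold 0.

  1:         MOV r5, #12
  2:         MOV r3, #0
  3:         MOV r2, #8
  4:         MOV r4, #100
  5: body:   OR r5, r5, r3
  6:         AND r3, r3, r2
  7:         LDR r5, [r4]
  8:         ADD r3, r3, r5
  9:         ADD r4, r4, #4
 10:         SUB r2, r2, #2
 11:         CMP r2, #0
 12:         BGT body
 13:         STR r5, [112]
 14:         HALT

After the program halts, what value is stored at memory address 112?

r5=12
r3=0
r2=8
r4=100
r5=12|0=12
r3=0&8=0
r5=M[100]=3
r3=0+3=3
r4=100+4=104
r2=8-2=6
CMP r2, #0  (cmp 6,0)
BGT body: taken
r5=3|3=3
r3=3&6=2
r5=M[104]=-8
r3=2+(-8)=-6
r4=104+4=108
r2=6-2=4
CMP r2, #0  (cmp 4,0)
BGT body: taken
r5=(-8)|(-6)=-6
r3=(-6)&4=0
r5=M[108]=7
r3=0+7=7
r4=108+4=112
r2=4-2=2
CMP r2, #0  (cmp 2,0)
BGT body: taken
r5=7|7=7
r3=7&2=2
r5=M[112]=6
r3=2+6=8
r4=112+4=116
r2=2-2=0
CMP r2, #0  (cmp 0,0)
BGT body: not taken
STR r5, [112] → M[112]=6
halt.

6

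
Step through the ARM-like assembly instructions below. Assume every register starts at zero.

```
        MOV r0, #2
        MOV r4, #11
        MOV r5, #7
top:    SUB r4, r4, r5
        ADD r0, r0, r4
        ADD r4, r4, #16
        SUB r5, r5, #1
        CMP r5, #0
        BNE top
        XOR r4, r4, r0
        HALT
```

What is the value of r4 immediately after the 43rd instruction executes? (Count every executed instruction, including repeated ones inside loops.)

95

after MOV r0, #2: r0=2
after MOV r4, #11: r4=11
after MOV r5, #7: r5=7
after SUB r4, r4, r5: r4=11-7=4
after ADD r0, r0, r4: r0=2+4=6
after ADD r4, r4, #16: r4=4+16=20
after SUB r5, r5, #1: r5=7-1=6
CMP r5, #0  (cmp 6,0)
BNE top: taken
after SUB r4, r4, r5: r4=20-6=14
after ADD r0, r0, r4: r0=6+14=20
after ADD r4, r4, #16: r4=14+16=30
after SUB r5, r5, #1: r5=6-1=5
CMP r5, #0  (cmp 5,0)
BNE top: taken
after SUB r4, r4, r5: r4=30-5=25
after ADD r0, r0, r4: r0=20+25=45
after ADD r4, r4, #16: r4=25+16=41
after SUB r5, r5, #1: r5=5-1=4
CMP r5, #0  (cmp 4,0)
BNE top: taken
after SUB r4, r4, r5: r4=41-4=37
after ADD r0, r0, r4: r0=45+37=82
after ADD r4, r4, #16: r4=37+16=53
after SUB r5, r5, #1: r5=4-1=3
CMP r5, #0  (cmp 3,0)
BNE top: taken
after SUB r4, r4, r5: r4=53-3=50
after ADD r0, r0, r4: r0=82+50=132
after ADD r4, r4, #16: r4=50+16=66
after SUB r5, r5, #1: r5=3-1=2
CMP r5, #0  (cmp 2,0)
BNE top: taken
after SUB r4, r4, r5: r4=66-2=64
after ADD r0, r0, r4: r0=132+64=196
after ADD r4, r4, #16: r4=64+16=80
after SUB r5, r5, #1: r5=2-1=1
CMP r5, #0  (cmp 1,0)
BNE top: taken
after SUB r4, r4, r5: r4=80-1=79
after ADD r0, r0, r4: r0=196+79=275
after ADD r4, r4, #16: r4=79+16=95
after SUB r5, r5, #1: r5=1-1=0
After step 43: r4 = 95.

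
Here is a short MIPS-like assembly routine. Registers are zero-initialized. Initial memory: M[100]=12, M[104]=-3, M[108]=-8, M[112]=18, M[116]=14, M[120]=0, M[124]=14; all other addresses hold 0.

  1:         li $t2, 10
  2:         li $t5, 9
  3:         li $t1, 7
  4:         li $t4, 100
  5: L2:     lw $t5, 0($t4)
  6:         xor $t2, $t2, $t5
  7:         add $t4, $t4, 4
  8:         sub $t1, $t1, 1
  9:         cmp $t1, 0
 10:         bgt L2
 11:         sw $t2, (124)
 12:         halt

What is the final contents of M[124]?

after li $t2, 10: $t2=10
after li $t5, 9: $t5=9
after li $t1, 7: $t1=7
after li $t4, 100: $t4=100
after lw $t5, 0($t4): $t5=M[100]=12
after xor $t2, $t2, $t5: $t2=10^12=6
after add $t4, $t4, 4: $t4=100+4=104
after sub $t1, $t1, 1: $t1=7-1=6
cmp $t1, 0  (cmp 6,0)
bgt L2: taken
after lw $t5, 0($t4): $t5=M[104]=-3
after xor $t2, $t2, $t5: $t2=6^(-3)=-5
after add $t4, $t4, 4: $t4=104+4=108
after sub $t1, $t1, 1: $t1=6-1=5
cmp $t1, 0  (cmp 5,0)
bgt L2: taken
after lw $t5, 0($t4): $t5=M[108]=-8
after xor $t2, $t2, $t5: $t2=(-5)^(-8)=3
after add $t4, $t4, 4: $t4=108+4=112
after sub $t1, $t1, 1: $t1=5-1=4
cmp $t1, 0  (cmp 4,0)
bgt L2: taken
after lw $t5, 0($t4): $t5=M[112]=18
after xor $t2, $t2, $t5: $t2=3^18=17
after add $t4, $t4, 4: $t4=112+4=116
after sub $t1, $t1, 1: $t1=4-1=3
cmp $t1, 0  (cmp 3,0)
bgt L2: taken
after lw $t5, 0($t4): $t5=M[116]=14
after xor $t2, $t2, $t5: $t2=17^14=31
after add $t4, $t4, 4: $t4=116+4=120
after sub $t1, $t1, 1: $t1=3-1=2
cmp $t1, 0  (cmp 2,0)
bgt L2: taken
after lw $t5, 0($t4): $t5=M[120]=0
after xor $t2, $t2, $t5: $t2=31^0=31
after add $t4, $t4, 4: $t4=120+4=124
after sub $t1, $t1, 1: $t1=2-1=1
cmp $t1, 0  (cmp 1,0)
bgt L2: taken
after lw $t5, 0($t4): $t5=M[124]=14
after xor $t2, $t2, $t5: $t2=31^14=17
after add $t4, $t4, 4: $t4=124+4=128
after sub $t1, $t1, 1: $t1=1-1=0
cmp $t1, 0  (cmp 0,0)
bgt L2: not taken
sw $t2, (124) → M[124]=17
halt.

17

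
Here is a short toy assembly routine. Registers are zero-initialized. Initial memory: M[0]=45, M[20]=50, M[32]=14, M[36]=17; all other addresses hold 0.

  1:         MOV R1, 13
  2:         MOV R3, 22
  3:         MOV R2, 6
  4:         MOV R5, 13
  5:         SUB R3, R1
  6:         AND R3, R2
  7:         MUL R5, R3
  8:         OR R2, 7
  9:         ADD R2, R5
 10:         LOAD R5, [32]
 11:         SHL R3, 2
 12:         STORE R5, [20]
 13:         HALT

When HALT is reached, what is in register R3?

after MOV R1, 13: R1=13
after MOV R3, 22: R3=22
after MOV R2, 6: R2=6
after MOV R5, 13: R5=13
after SUB R3, R1: R3=22-13=9
after AND R3, R2: R3=9&6=0
after MUL R5, R3: R5=13*0=0
after OR R2, 7: R2=6|7=7
after ADD R2, R5: R2=7+0=7
after LOAD R5, [32]: R5=M[32]=14
after SHL R3, 2: R3=0<<2=0
STORE R5, [20] → M[20]=14
halt.

0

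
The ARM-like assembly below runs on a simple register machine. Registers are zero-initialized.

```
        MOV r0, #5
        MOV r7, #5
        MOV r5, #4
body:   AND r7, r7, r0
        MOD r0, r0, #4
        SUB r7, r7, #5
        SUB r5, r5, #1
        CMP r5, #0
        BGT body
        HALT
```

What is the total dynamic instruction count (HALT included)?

28

MOV r0, #5 → r0=5
MOV r7, #5 → r7=5
MOV r5, #4 → r5=4
AND r7, r7, r0 → r7=5&5=5
MOD r0, r0, #4 → r0=5%4=1
SUB r7, r7, #5 → r7=5-5=0
SUB r5, r5, #1 → r5=4-1=3
CMP r5, #0  (cmp 3,0)
BGT body: taken
AND r7, r7, r0 → r7=0&1=0
MOD r0, r0, #4 → r0=1%4=1
SUB r7, r7, #5 → r7=0-5=-5
SUB r5, r5, #1 → r5=3-1=2
CMP r5, #0  (cmp 2,0)
BGT body: taken
AND r7, r7, r0 → r7=(-5)&1=1
MOD r0, r0, #4 → r0=1%4=1
SUB r7, r7, #5 → r7=1-5=-4
SUB r5, r5, #1 → r5=2-1=1
CMP r5, #0  (cmp 1,0)
BGT body: taken
AND r7, r7, r0 → r7=(-4)&1=0
MOD r0, r0, #4 → r0=1%4=1
SUB r7, r7, #5 → r7=0-5=-5
SUB r5, r5, #1 → r5=1-1=0
CMP r5, #0  (cmp 0,0)
BGT body: not taken
halt.
Total executed instructions: 28.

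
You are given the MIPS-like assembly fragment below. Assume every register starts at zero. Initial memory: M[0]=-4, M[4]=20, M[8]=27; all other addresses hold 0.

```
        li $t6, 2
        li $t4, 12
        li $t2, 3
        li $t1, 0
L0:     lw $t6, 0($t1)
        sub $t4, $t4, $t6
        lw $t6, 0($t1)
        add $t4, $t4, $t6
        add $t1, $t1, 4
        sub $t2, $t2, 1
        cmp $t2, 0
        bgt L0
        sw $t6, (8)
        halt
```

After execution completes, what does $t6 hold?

after li $t6, 2: $t6=2
after li $t4, 12: $t4=12
after li $t2, 3: $t2=3
after li $t1, 0: $t1=0
after lw $t6, 0($t1): $t6=M[0]=-4
after sub $t4, $t4, $t6: $t4=12-(-4)=16
after lw $t6, 0($t1): $t6=M[0]=-4
after add $t4, $t4, $t6: $t4=16+(-4)=12
after add $t1, $t1, 4: $t1=0+4=4
after sub $t2, $t2, 1: $t2=3-1=2
cmp $t2, 0  (cmp 2,0)
bgt L0: taken
after lw $t6, 0($t1): $t6=M[4]=20
after sub $t4, $t4, $t6: $t4=12-20=-8
after lw $t6, 0($t1): $t6=M[4]=20
after add $t4, $t4, $t6: $t4=(-8)+20=12
after add $t1, $t1, 4: $t1=4+4=8
after sub $t2, $t2, 1: $t2=2-1=1
cmp $t2, 0  (cmp 1,0)
bgt L0: taken
after lw $t6, 0($t1): $t6=M[8]=27
after sub $t4, $t4, $t6: $t4=12-27=-15
after lw $t6, 0($t1): $t6=M[8]=27
after add $t4, $t4, $t6: $t4=(-15)+27=12
after add $t1, $t1, 4: $t1=8+4=12
after sub $t2, $t2, 1: $t2=1-1=0
cmp $t2, 0  (cmp 0,0)
bgt L0: not taken
sw $t6, (8) → M[8]=27
halt.

27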